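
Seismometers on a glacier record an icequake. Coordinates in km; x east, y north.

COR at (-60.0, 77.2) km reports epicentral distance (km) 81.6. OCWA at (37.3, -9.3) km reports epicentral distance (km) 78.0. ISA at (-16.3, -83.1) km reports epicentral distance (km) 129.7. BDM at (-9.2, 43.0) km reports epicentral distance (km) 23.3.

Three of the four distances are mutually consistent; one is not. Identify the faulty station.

Solve using three stations at a time. Using COR, ISA, BDM (subtract circle equations pairwise → linear system) gives (x, y) ≈ (14.1, 43.0).
Distances from that point to each station vs reported:
  COR: calculated 81.6 vs reported 81.6 → residual 0.0 km
  OCWA: calculated 57.2 vs reported 78.0 → residual 20.8 km
  ISA: calculated 129.7 vs reported 129.7 → residual 0.0 km
  BDM: calculated 23.3 vs reported 23.3 → residual 0.0 km
COR, ISA, BDM are mutually consistent (residuals ≈ 0); OCWA is off by 20.8 km.

OCWA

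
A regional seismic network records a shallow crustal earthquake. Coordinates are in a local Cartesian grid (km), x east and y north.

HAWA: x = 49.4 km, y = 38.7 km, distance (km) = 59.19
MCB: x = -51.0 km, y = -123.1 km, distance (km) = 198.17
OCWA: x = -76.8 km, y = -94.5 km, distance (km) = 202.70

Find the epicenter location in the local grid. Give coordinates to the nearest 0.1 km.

Circle about each station: (x − 49.4)² + (y − 38.7)² = 59.19²; (x + 51.0)² + (y + 123.1)² = 198.17²; (x + 76.8)² + (y + 94.5)² = 202.70².
Subtracting the HAWA equation from the MCB and OCWA equations removes the quadratic terms:
-200.8 x − 323.6 y = -21951.33
-252.4 x − 266.4 y = -26693.39
Solving the 2×2 system: x ≈ 99.0, y ≈ 6.4 km.

x ≈ 99.0 km, y ≈ 6.4 km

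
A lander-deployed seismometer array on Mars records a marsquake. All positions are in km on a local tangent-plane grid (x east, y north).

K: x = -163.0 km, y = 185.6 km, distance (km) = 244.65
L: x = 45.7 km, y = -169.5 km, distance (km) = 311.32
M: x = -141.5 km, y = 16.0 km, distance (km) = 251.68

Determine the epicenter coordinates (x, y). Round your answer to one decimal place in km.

77.4 km east, 140.2 km north

Circle about each station: (x + 163.0)² + (y − 185.6)² = 244.65²; (x − 45.7)² + (y + 169.5)² = 311.32²; (x + 141.5)² + (y − 16.0)² = 251.68².
Subtracting the K equation from the L and M equations removes the quadratic terms:
417.4 x − 710.2 y = -67264.14
43.0 x − 339.2 y = -44227.31
Solving the 2×2 system: x ≈ 77.4, y ≈ 140.2 km.
Check against K (with the unrounded x, y): √((x + 163.0)²+(y − 185.6)²) = 244.65 ≈ 244.65 km. ✓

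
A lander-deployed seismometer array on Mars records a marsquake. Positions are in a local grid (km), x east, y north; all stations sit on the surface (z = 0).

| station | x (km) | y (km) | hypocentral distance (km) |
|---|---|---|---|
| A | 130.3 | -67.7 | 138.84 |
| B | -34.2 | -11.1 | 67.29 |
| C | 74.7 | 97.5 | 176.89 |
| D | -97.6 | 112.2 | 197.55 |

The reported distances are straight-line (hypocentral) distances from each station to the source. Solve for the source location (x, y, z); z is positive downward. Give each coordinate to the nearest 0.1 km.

x ≈ -2.8 km, y ≈ -56.9 km, depth ≈ 38.0 km

Each station gives a sphere (x−x_i)² + (y−y_i)² + z² = d_i² (stations at z=0).
Subtracting the A sphere from B and C: z² cancels, leaving linear equations in x and y:
-329.0 x + 113.2 y = -5519.93
-111.2 x + 330.4 y = -18488.57
Solving: x ≈ -2.800, y ≈ -56.901 km (keep extra digits for the depth step; rounded: -2.8, -56.9).
Then from the A sphere: z² = 138.84² − (x − 130.3)² − (y + 67.7)² with x = -2.800, y = -56.901, so z ≈ 38.004 ≈ 38.0 km.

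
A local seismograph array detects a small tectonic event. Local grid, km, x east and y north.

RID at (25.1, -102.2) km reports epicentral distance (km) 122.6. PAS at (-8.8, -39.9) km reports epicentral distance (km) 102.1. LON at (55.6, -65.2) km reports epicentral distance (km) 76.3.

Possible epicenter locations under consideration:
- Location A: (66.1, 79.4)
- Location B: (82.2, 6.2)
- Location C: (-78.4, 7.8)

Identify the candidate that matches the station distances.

Location B

For each candidate, compare |candidate − station| to the reported distance:
Location A: residuals RID 63.6, PAS 38.8, LON 68.7 → max 68.7 km
Location B: residuals RID 0.1, PAS 0.1, LON 0.1 → max 0.1 km
Location C: residuals RID 28.4, PAS 17.7, LON 76.3 → max 76.3 km
Only Location B has all residuals ≈ 0.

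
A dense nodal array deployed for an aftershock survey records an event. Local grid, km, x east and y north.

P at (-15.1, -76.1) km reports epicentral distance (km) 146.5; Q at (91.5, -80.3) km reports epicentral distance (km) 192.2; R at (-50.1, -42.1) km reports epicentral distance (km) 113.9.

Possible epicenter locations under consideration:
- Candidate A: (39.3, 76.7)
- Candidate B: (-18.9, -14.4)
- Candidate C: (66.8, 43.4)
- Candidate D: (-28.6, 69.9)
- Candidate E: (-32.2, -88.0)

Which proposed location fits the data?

For each candidate, compare |candidate − station| to the reported distance:
Candidate A: residuals P 15.7, Q 26.7, R 34.8 → max 34.8 km
Candidate B: residuals P 84.7, Q 63.6, R 72.2 → max 84.7 km
Candidate C: residuals P 1.6, Q 66.1, R 30.9 → max 66.1 km
Candidate D: residuals P 0.1, Q 0.1, R 0.1 → max 0.1 km
Candidate E: residuals P 125.7, Q 68.3, R 64.6 → max 125.7 km
Only Candidate D has all residuals ≈ 0.

Candidate D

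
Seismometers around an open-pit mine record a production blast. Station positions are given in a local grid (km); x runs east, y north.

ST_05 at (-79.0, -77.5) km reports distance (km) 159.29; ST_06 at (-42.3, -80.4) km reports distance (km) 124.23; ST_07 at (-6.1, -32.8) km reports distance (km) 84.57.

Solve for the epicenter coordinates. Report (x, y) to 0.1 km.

Circle about each station: (x + 79.0)² + (y + 77.5)² = 159.29²; (x + 42.3)² + (y + 80.4)² = 124.23²; (x + 6.1)² + (y + 32.8)² = 84.57².
Subtracting the ST_05 equation from the ST_06 and ST_07 equations removes the quadratic terms:
73.4 x − 5.8 y = 5946.41
145.8 x + 89.4 y = 7087.02
Solving the 2×2 system: x ≈ 77.3, y ≈ -46.8 km.

77.3 km east, -46.8 km north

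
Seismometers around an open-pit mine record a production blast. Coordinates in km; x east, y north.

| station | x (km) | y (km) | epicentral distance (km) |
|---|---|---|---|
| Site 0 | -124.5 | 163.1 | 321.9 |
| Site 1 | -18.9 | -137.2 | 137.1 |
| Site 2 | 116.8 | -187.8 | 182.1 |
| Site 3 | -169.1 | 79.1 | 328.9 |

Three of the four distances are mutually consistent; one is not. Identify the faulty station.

Site 1

Solve using three stations at a time. Using Site 0, Site 2, Site 3 (subtract circle equations pairwise → linear system) gives (x, y) ≈ (148.0, -8.3).
Distances from that point to each station vs reported:
  Site 0: calculated 321.9 vs reported 321.9 → residual 0.0 km
  Site 1: calculated 210.9 vs reported 137.1 → residual 73.8 km
  Site 2: calculated 182.2 vs reported 182.1 → residual 0.1 km
  Site 3: calculated 328.9 vs reported 328.9 → residual 0.0 km
Site 0, Site 2, Site 3 are mutually consistent (residuals ≈ 0); Site 1 is off by 73.8 km.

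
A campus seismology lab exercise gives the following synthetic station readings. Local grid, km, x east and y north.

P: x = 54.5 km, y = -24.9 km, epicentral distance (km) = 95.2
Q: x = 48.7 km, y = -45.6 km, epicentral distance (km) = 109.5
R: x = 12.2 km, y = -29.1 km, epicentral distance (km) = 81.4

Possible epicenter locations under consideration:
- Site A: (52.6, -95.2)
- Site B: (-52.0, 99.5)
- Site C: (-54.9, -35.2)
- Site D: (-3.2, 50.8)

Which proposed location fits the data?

Site D

For each candidate, compare |candidate − station| to the reported distance:
Site A: residuals P 24.9, Q 59.7, R 3.9 → max 59.7 km
Site B: residuals P 68.6, Q 67.1, R 62.3 → max 68.6 km
Site C: residuals P 14.7, Q 5.4, R 14.0 → max 14.7 km
Site D: residuals P 0.0, Q 0.0, R 0.0 → max 0.0 km
Only Site D has all residuals ≈ 0.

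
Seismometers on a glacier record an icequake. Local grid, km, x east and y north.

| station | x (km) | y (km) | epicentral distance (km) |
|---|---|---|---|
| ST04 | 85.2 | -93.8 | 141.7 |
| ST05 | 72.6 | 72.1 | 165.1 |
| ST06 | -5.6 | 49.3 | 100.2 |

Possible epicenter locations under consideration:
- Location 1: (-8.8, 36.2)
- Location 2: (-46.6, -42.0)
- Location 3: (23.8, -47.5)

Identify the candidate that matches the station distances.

For each candidate, compare |candidate − station| to the reported distance:
Location 1: residuals ST04 18.7, ST05 76.1, ST06 86.7 → max 86.7 km
Location 2: residuals ST04 0.1, ST05 0.1, ST06 0.1 → max 0.1 km
Location 3: residuals ST04 64.8, ST05 35.9, ST06 1.0 → max 64.8 km
Only Location 2 has all residuals ≈ 0.

Location 2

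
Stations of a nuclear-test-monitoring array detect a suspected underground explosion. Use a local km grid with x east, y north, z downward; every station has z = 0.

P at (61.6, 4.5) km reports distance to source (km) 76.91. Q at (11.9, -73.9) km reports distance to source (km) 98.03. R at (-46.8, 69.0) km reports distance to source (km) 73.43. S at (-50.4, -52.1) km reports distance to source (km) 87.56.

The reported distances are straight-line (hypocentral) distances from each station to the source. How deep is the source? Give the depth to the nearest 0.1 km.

Each station gives a sphere (x−x_i)² + (y−y_i)² + z² = d_i² (stations at z=0).
Subtracting the P sphere from Q and R: z² cancels, leaving linear equations in x and y:
-99.4 x − 156.8 y = -1906.72
-216.8 x + 129.0 y = 3659.61
Solving: x ≈ -7.003, y ≈ 16.600 km (keep extra digits for the depth step; rounded: -7.0, 16.6).
Then from the P sphere: z² = 76.91² − (x − 61.6)² − (y − 4.5)² with x = -7.003, y = 16.600, so z ≈ 32.594 ≈ 32.6 km.

z ≈ 32.6 km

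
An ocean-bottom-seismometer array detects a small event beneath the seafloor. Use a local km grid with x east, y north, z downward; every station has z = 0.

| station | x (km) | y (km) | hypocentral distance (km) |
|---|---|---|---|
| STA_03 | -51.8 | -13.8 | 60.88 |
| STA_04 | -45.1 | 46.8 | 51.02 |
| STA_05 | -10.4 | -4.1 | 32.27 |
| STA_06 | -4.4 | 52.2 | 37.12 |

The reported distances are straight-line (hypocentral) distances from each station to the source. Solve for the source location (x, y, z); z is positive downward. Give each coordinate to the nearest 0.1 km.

(-5.9, 20.9, 19.9)

Each station gives a sphere (x−x_i)² + (y−y_i)² + z² = d_i² (stations at z=0).
Subtracting the STA_03 sphere from STA_04 and STA_05: z² cancels, leaving linear equations in x and y:
13.4 x + 121.2 y = 2453.90
82.8 x + 19.4 y = -83.69
Solving: x ≈ -5.908, y ≈ 20.900 km (keep extra digits for the depth step; rounded: -5.9, 20.9).
Then from the STA_03 sphere: z² = 60.88² − (x + 51.8)² − (y + 13.8)² with x = -5.908, y = 20.900, so z ≈ 19.905 ≈ 19.9 km.
Check against STA_06 (with the unrounded solution): distance 37.12 ≈ 37.12 km. ✓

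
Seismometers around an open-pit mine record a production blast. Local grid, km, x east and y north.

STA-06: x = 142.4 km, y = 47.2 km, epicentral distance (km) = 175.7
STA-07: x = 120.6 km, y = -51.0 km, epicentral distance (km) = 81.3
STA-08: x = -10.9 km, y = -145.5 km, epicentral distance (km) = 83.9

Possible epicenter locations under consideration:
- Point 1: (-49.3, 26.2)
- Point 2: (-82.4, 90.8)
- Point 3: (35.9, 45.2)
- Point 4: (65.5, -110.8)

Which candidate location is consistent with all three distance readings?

For each candidate, compare |candidate − station| to the reported distance:
Point 1: residuals STA-06 17.1, STA-07 105.3, STA-08 92.0 → max 105.3 km
Point 2: residuals STA-06 53.3, STA-07 166.3, STA-08 163.0 → max 166.3 km
Point 3: residuals STA-06 69.2, STA-07 46.9, STA-08 112.5 → max 112.5 km
Point 4: residuals STA-06 0.0, STA-07 0.0, STA-08 0.0 → max 0.0 km
Only Point 4 has all residuals ≈ 0.

Point 4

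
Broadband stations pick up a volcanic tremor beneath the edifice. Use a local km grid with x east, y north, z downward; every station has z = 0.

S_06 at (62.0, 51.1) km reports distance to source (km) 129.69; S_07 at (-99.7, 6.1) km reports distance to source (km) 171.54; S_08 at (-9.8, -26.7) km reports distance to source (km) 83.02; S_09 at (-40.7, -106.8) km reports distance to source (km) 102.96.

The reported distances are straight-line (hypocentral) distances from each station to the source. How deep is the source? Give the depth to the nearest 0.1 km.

Each station gives a sphere (x−x_i)² + (y−y_i)² + z² = d_i² (stations at z=0).
Subtracting the S_06 sphere from S_07 and S_08: z² cancels, leaving linear equations in x and y:
-323.4 x − 90.0 y = -9084.39
-143.6 x − 155.6 y = 4280.90
Solving: x ≈ 48.100, y ≈ -71.903 km (keep extra digits for the depth step; rounded: 48.1, -71.9).
Then from the S_06 sphere: z² = 129.69² − (x − 62.0)² − (y − 51.1)² with x = 48.100, y = -71.903, so z ≈ 38.685 ≈ 38.7 km.

depth ≈ 38.7 km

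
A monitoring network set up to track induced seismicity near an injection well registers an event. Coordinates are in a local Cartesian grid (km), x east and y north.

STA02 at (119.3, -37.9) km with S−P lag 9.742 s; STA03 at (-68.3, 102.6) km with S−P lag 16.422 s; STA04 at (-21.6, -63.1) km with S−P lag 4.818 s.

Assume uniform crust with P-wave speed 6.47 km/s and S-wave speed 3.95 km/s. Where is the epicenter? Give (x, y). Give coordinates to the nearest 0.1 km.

x ≈ 20.5 km, y ≈ -38.3 km

Distance from S−P lag: d = Δt · v_P v_S / (v_P − v_S) = Δt · (6.47·3.95)/(6.47−3.95) ≈ 10.1415·Δt.
So d_STA02 = 98.80, d_STA03 = 166.54, d_STA04 = 48.86 km.
Circle about each station: (x − 119.3)² + (y + 37.9)² = 98.80²; (x + 68.3)² + (y − 102.6)² = 166.54²; (x + 21.6)² + (y + 63.1)² = 48.86².
Subtracting pairs of circle equations eliminates x²+y² and gives linear equations (the radical axes):
-375.2 x + 281.0 y = -18451.38
-281.8 x − 50.4 y = -3846.59
Solving the 2×2 system: x ≈ 20.5, y ≈ -38.3 km.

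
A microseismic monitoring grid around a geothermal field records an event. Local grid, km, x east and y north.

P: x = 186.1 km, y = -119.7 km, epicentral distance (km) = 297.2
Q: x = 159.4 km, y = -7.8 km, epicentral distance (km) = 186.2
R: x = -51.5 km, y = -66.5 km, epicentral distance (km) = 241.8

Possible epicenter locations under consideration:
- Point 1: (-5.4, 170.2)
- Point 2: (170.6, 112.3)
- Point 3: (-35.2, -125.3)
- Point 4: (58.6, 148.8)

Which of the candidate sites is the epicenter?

Point 4

For each candidate, compare |candidate − station| to the reported distance:
Point 1: residuals P 50.2, Q 56.4, R 0.7 → max 56.4 km
Point 2: residuals P 64.7, Q 65.6, R 43.3 → max 65.6 km
Point 3: residuals P 75.8, Q 41.1, R 180.8 → max 180.8 km
Point 4: residuals P 0.0, Q 0.0, R 0.0 → max 0.0 km
Only Point 4 has all residuals ≈ 0.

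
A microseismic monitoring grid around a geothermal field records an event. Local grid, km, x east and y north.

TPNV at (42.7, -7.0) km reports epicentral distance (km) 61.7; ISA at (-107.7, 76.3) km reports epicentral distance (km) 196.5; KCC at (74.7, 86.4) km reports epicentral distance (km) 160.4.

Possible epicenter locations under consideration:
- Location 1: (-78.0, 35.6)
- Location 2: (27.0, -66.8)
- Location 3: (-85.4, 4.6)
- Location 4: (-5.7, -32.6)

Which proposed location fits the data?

Location 2

For each candidate, compare |candidate − station| to the reported distance:
Location 1: residuals TPNV 66.3, ISA 146.1, KCC 0.5 → max 146.1 km
Location 2: residuals TPNV 0.1, ISA 0.0, KCC 0.1 → max 0.1 km
Location 3: residuals TPNV 66.9, ISA 121.4, KCC 19.4 → max 121.4 km
Location 4: residuals TPNV 6.9, ISA 47.3, KCC 16.8 → max 47.3 km
Only Location 2 has all residuals ≈ 0.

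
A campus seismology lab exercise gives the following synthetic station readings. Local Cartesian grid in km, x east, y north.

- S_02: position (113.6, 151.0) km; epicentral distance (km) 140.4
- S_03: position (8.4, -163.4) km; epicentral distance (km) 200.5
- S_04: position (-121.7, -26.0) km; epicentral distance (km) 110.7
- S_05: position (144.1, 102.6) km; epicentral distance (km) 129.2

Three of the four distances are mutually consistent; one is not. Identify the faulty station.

Solve using three stations at a time. Using S_02, S_03, S_05 (subtract circle equations pairwise → linear system) gives (x, y) ≈ (33.6, 35.6).
Distances from that point to each station vs reported:
  S_02: calculated 140.5 vs reported 140.4 → residual 0.1 km
  S_03: calculated 200.5 vs reported 200.5 → residual 0.0 km
  S_04: calculated 167.0 vs reported 110.7 → residual 56.3 km
  S_05: calculated 129.3 vs reported 129.2 → residual 0.1 km
S_02, S_03, S_05 are mutually consistent (residuals ≈ 0); S_04 is off by 56.3 km.

S_04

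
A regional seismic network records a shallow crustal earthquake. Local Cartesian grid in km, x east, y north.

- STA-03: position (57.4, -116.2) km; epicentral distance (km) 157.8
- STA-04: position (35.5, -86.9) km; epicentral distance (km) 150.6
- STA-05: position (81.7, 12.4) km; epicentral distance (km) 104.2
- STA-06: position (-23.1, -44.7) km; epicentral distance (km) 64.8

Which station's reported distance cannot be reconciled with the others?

STA-04

Solve using three stations at a time. Using STA-03, STA-05, STA-06 (subtract circle equations pairwise → linear system) gives (x, y) ≈ (-22.2, 20.0).
Distances from that point to each station vs reported:
  STA-03: calculated 157.8 vs reported 157.8 → residual 0.0 km
  STA-04: calculated 121.5 vs reported 150.6 → residual 29.1 km
  STA-05: calculated 104.2 vs reported 104.2 → residual 0.0 km
  STA-06: calculated 64.7 vs reported 64.8 → residual 0.1 km
STA-03, STA-05, STA-06 are mutually consistent (residuals ≈ 0); STA-04 is off by 29.1 km.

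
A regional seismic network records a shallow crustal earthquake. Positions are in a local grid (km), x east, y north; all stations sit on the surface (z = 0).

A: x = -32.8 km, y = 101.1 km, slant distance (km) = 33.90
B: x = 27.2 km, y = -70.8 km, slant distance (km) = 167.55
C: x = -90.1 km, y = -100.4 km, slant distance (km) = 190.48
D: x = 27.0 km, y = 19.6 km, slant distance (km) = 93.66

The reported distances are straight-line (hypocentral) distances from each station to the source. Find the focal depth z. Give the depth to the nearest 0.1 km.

z ≈ 26.7 km

Each station gives a sphere (x−x_i)² + (y−y_i)² + z² = d_i² (stations at z=0).
Subtracting the A sphere from B and C: z² cancels, leaving linear equations in x and y:
120.0 x − 343.8 y = -32468.36
-114.6 x − 403.0 y = -28232.30
Solving: x ≈ -38.497, y ≈ 81.003 km (keep extra digits for the depth step; rounded: -38.5, 81.0).
Then from the A sphere: z² = 33.90² − (x + 32.8)² − (y − 101.1)² with x = -38.497, y = 81.003, so z ≈ 26.700 ≈ 26.7 km.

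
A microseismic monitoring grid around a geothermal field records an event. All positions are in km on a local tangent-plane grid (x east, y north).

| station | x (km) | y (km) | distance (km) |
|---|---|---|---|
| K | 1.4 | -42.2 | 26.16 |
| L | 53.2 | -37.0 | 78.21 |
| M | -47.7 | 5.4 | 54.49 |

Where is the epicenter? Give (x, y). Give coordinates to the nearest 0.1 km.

Circle about each station: (x − 1.4)² + (y + 42.2)² = 26.16²; (x − 53.2)² + (y + 37.0)² = 78.21²; (x + 47.7)² + (y − 5.4)² = 54.49².
Subtracting the K equation from the L and M equations removes the quadratic terms:
103.6 x + 10.4 y = -3016.02
-98.2 x + 95.2 y = -1763.16
Solving the 2×2 system: x ≈ -24.7, y ≈ -44.0 km.

x ≈ -24.7 km, y ≈ -44.0 km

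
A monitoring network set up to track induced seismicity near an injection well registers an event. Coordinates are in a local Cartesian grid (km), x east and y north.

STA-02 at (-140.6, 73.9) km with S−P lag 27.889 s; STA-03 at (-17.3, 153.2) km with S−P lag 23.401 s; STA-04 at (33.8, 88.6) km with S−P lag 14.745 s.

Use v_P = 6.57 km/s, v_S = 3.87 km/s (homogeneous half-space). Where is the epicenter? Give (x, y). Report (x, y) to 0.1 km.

(98.8, -34.1)

Distance from S−P lag: d = Δt · v_P v_S / (v_P − v_S) = Δt · (6.57·3.87)/(6.57−3.87) ≈ 9.4170·Δt.
So d_STA-02 = 262.63, d_STA-03 = 220.37, d_STA-04 = 138.85 km.
Circle about each station: (x + 140.6)² + (y − 73.9)² = 262.63²; (x + 17.3)² + (y − 153.2)² = 220.37²; (x − 33.8)² + (y − 88.6)² = 138.85².
Subtracting the STA-02 equation from the STA-03 and STA-04 equations removes the quadratic terms:
246.6 x + 158.6 y = 18951.54
348.8 x + 29.4 y = 33458.02
Solving the 2×2 system: x ≈ 98.8, y ≈ -34.1 km.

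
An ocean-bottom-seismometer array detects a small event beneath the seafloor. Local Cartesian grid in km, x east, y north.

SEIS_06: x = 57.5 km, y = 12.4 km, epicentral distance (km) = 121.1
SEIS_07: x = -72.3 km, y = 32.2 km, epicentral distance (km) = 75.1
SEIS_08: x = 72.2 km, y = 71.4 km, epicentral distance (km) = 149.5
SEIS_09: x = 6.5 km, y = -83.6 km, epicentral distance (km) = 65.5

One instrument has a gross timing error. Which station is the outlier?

SEIS_06

Solve using three stations at a time. Using SEIS_07, SEIS_08, SEIS_09 (subtract circle equations pairwise → linear system) gives (x, y) ≈ (-34.9, -32.9).
Distances from that point to each station vs reported:
  SEIS_06: calculated 102.9 vs reported 121.1 → residual 18.2 km
  SEIS_07: calculated 75.1 vs reported 75.1 → residual 0.0 km
  SEIS_08: calculated 149.5 vs reported 149.5 → residual 0.0 km
  SEIS_09: calculated 65.5 vs reported 65.5 → residual 0.0 km
SEIS_07, SEIS_08, SEIS_09 are mutually consistent (residuals ≈ 0); SEIS_06 is off by 18.2 km.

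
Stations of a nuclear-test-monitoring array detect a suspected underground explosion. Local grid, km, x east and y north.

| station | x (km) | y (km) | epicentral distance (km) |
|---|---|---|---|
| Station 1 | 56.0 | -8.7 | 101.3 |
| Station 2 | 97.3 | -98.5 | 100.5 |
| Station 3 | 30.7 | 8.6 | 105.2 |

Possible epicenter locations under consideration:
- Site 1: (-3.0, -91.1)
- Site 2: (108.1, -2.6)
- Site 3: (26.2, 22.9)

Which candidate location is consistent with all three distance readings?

For each candidate, compare |candidate − station| to the reported distance:
Site 1: residuals Station 1 0.0, Station 2 0.1, Station 3 0.0 → max 0.1 km
Site 2: residuals Station 1 48.8, Station 2 4.0, Station 3 27.0 → max 48.8 km
Site 3: residuals Station 1 57.9, Station 2 40.2, Station 3 90.2 → max 90.2 km
Only Site 1 has all residuals ≈ 0.

Site 1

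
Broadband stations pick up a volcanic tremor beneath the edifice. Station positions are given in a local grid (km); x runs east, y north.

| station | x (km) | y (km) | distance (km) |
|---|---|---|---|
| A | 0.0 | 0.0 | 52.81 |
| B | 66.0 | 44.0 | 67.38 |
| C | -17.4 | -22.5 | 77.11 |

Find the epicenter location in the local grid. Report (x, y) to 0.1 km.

x ≈ -0.8 km, y ≈ 52.8 km

Circle about each station: x² + y² = 52.81²; (x − 66.0)² + (y − 44.0)² = 67.38²; (x + 17.4)² + (y + 22.5)² = 77.11².
Subtracting the A equation from the B and C equations removes the quadratic terms:
132.0 x + 88.0 y = 4540.83
-34.8 x − 45.0 y = -2348.05
Solving the 2×2 system: x ≈ -0.8, y ≈ 52.8 km.
Check against A (with the unrounded x, y): √(x²+y²) = 52.80 ≈ 52.81 km. ✓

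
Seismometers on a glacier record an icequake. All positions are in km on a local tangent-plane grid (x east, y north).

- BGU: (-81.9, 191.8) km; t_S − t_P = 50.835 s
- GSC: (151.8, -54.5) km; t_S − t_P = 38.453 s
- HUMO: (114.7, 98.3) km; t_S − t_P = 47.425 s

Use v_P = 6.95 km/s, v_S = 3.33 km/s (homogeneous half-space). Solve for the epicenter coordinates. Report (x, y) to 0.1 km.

Distance from S−P lag: d = Δt · v_P v_S / (v_P − v_S) = Δt · (6.95·3.33)/(6.95−3.33) ≈ 6.3932·Δt.
So d_BGU = 325.00, d_GSC = 245.84, d_HUMO = 303.20 km.
Circle about each station: (x + 81.9)² + (y − 191.8)² = 325.00²; (x − 151.8)² + (y + 54.5)² = 245.84²; (x − 114.7)² + (y − 98.3)² = 303.20².
Subtracting pairs of circle equations eliminates x²+y² and gives linear equations (the radical axes):
467.4 x − 492.6 y = 27706.33
393.2 x − 187.0 y = -6981.11
Solving the 2×2 system: x ≈ -81.1, y ≈ -133.2 km.

x ≈ -81.1 km, y ≈ -133.2 km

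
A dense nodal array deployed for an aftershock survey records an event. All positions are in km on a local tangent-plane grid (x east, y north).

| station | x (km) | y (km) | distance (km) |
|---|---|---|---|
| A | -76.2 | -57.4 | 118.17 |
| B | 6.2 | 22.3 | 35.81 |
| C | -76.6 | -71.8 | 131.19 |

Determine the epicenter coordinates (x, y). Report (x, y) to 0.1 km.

Circle about each station: (x + 76.2)² + (y + 57.4)² = 118.17²; (x − 6.2)² + (y − 22.3)² = 35.81²; (x + 76.6)² + (y + 71.8)² = 131.19².
Subtracting the A equation from the B and C equations removes the quadratic terms:
164.8 x + 159.4 y = 4116.32
-0.8 x − 28.8 y = -1325.07
Solving the 2×2 system: x ≈ -20.1, y ≈ 46.6 km.
Check against A (with the unrounded x, y): √((x + 76.2)²+(y + 57.4)²) = 118.15 ≈ 118.17 km. ✓

x ≈ -20.1 km, y ≈ 46.6 km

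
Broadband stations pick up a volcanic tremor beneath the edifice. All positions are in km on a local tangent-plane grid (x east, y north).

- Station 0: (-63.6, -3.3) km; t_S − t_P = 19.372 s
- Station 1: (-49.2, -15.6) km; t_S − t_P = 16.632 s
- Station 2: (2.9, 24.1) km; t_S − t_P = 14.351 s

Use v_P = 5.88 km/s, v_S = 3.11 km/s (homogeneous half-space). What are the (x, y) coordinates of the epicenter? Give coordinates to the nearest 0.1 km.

(52.7, -56.5)

Distance from S−P lag: d = Δt · v_P v_S / (v_P − v_S) = Δt · (5.88·3.11)/(5.88−3.11) ≈ 6.6017·Δt.
So d_Station 0 = 127.89, d_Station 1 = 109.80, d_Station 2 = 94.74 km.
Circle about each station: (x + 63.6)² + (y + 3.3)² = 127.89²; (x + 49.2)² + (y + 15.6)² = 109.80²; (x − 2.9)² + (y − 24.1)² = 94.74².
Subtracting the Station 0 equation from the Station 1 and Station 2 equations removes the quadratic terms:
28.8 x − 24.6 y = 2907.96
133.0 x + 54.8 y = 3913.55
Solving the 2×2 system: x ≈ 52.7, y ≈ -56.5 km.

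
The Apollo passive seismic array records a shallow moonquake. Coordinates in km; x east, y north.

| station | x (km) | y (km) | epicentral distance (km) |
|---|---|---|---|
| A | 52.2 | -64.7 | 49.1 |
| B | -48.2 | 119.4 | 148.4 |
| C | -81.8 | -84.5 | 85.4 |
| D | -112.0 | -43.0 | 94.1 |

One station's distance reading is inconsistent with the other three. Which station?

Solve using three stations at a time. Using B, C, D (subtract circle equations pairwise → linear system) gives (x, y) ≈ (-19.4, -26.2).
Distances from that point to each station vs reported:
  A: calculated 81.3 vs reported 49.1 → residual 32.2 km
  B: calculated 148.4 vs reported 148.4 → residual 0.0 km
  C: calculated 85.4 vs reported 85.4 → residual 0.0 km
  D: calculated 94.1 vs reported 94.1 → residual 0.0 km
B, C, D are mutually consistent (residuals ≈ 0); A is off by 32.2 km.

A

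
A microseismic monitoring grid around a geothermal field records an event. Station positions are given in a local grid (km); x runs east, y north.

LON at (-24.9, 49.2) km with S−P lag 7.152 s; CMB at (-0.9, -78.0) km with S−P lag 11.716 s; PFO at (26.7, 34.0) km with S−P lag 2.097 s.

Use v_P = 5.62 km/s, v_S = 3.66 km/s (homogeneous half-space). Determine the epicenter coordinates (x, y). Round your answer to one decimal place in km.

x ≈ 48.7 km, y ≈ 34.5 km

Distance from S−P lag: d = Δt · v_P v_S / (v_P − v_S) = Δt · (5.62·3.66)/(5.62−3.66) ≈ 10.4945·Δt.
So d_LON = 75.06, d_CMB = 122.95, d_PFO = 22.01 km.
Circle about each station: (x + 24.9)² + (y − 49.2)² = 75.06²; (x + 0.9)² + (y + 78.0)² = 122.95²; (x − 26.7)² + (y − 34.0)² = 22.01².
Subtracting the LON equation from the CMB and PFO equations removes the quadratic terms:
48.0 x − 254.4 y = -6438.54
103.2 x − 30.4 y = 3977.80
Solving the 2×2 system: x ≈ 48.7, y ≈ 34.5 km.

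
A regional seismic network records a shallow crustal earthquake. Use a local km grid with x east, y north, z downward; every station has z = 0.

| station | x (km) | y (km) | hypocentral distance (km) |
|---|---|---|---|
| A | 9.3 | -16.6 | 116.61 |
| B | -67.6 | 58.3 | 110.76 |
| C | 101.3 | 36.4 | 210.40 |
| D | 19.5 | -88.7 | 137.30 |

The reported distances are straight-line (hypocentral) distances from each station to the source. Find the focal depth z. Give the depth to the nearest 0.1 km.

62.7 km

Each station gives a sphere (x−x_i)² + (y−y_i)² + z² = d_i² (stations at z=0).
Subtracting the A sphere from B and C: z² cancels, leaving linear equations in x and y:
-153.8 x + 149.8 y = 8936.71
184.0 x + 106.0 y = -19445.67
Solving: x ≈ -88.001, y ≈ -30.693 km (keep extra digits for the depth step; rounded: -88.0, -30.7).
Then from the A sphere: z² = 116.61² − (x − 9.3)² − (y + 16.6)² with x = -88.001, y = -30.693, so z ≈ 62.704 ≈ 62.7 km.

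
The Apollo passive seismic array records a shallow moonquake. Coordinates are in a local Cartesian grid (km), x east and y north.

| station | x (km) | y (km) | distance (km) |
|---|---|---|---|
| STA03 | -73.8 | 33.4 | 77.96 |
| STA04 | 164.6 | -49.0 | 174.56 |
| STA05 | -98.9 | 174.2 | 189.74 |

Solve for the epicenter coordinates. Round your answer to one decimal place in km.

(1.5, 13.2)

Circle about each station: (x + 73.8)² + (y − 33.4)² = 77.96²; (x − 164.6)² + (y + 49.0)² = 174.56²; (x + 98.9)² + (y − 174.2)² = 189.74².
Subtracting pairs of circle equations eliminates x²+y² and gives linear equations (the radical axes):
476.8 x − 164.8 y = -1461.27
-50.2 x + 281.6 y = 3641.34
Solving the 2×2 system: x ≈ 1.5, y ≈ 13.2 km.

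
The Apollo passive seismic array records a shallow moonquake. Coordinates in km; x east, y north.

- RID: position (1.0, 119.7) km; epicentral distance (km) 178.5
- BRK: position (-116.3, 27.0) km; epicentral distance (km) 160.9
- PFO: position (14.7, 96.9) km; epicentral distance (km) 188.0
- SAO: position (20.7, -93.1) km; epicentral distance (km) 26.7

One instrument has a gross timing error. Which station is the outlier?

RID

Solve using three stations at a time. Using BRK, PFO, SAO (subtract circle equations pairwise → linear system) gives (x, y) ≈ (-5.8, -90.0).
Distances from that point to each station vs reported:
  RID: calculated 209.8 vs reported 178.5 → residual 31.3 km
  BRK: calculated 160.9 vs reported 160.9 → residual 0.0 km
  PFO: calculated 188.0 vs reported 188.0 → residual 0.0 km
  SAO: calculated 26.7 vs reported 26.7 → residual 0.0 km
BRK, PFO, SAO are mutually consistent (residuals ≈ 0); RID is off by 31.3 km.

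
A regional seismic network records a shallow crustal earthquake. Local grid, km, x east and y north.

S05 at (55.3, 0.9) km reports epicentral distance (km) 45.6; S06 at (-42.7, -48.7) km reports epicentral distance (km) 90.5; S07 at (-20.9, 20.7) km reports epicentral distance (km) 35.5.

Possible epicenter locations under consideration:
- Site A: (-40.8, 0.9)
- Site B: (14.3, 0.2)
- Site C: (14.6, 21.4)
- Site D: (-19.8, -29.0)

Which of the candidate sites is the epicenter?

For each candidate, compare |candidate − station| to the reported distance:
Site A: residuals S05 50.5, S06 40.9, S07 7.4 → max 50.5 km
Site B: residuals S05 4.6, S06 15.4, S07 5.2 → max 15.4 km
Site C: residuals S05 0.0, S06 0.0, S07 0.0 → max 0.0 km
Site D: residuals S05 35.2, S06 60.3, S07 14.2 → max 60.3 km
Only Site C has all residuals ≈ 0.

Site C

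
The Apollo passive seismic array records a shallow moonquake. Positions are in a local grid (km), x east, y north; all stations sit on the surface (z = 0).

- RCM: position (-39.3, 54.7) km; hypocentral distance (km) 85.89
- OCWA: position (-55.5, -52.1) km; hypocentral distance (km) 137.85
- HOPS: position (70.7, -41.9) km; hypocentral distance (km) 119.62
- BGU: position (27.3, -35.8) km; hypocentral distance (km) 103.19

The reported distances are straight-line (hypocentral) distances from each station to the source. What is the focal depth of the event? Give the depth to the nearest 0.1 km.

z ≈ 62.7 km

Each station gives a sphere (x−x_i)² + (y−y_i)² + z² = d_i² (stations at z=0).
Subtracting the RCM sphere from OCWA and HOPS: z² cancels, leaving linear equations in x and y:
-32.4 x − 213.6 y = -10367.45
220.0 x − 193.2 y = -4714.33
Solving: x ≈ 18.704, y ≈ 45.700 km (keep extra digits for the depth step; rounded: 18.7, 45.7).
Then from the RCM sphere: z² = 85.89² − (x + 39.3)² − (y − 54.7)² with x = 18.704, y = 45.700, so z ≈ 62.703 ≈ 62.7 km.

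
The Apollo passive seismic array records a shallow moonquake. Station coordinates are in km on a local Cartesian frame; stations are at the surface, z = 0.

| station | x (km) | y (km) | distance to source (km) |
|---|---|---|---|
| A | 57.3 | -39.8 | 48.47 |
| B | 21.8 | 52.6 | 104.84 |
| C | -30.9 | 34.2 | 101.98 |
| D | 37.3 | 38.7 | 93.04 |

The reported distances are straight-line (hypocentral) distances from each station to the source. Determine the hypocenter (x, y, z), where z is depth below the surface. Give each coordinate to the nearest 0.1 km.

(21.5, -47.3, 31.8)

Each station gives a sphere (x−x_i)² + (y−y_i)² + z² = d_i² (stations at z=0).
Subtracting the A sphere from B and C: z² cancels, leaving linear equations in x and y:
-71.0 x + 184.8 y = -10267.41
-176.4 x + 148.0 y = -10793.46
Solving: x ≈ 21.505, y ≈ -47.298 km (keep extra digits for the depth step; rounded: 21.5, -47.3).
Then from the A sphere: z² = 48.47² − (x − 57.3)² − (y + 39.8)² with x = 21.505, y = -47.298, so z ≈ 31.809 ≈ 31.8 km.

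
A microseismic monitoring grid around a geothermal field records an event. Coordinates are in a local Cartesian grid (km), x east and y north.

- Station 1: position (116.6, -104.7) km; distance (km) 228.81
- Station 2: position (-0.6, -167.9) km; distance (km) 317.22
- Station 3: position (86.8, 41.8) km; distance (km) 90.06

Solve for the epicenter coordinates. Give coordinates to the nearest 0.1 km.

(123.6, 124.0)

Circle about each station: (x − 116.6)² + (y + 104.7)² = 228.81²; (x + 0.6)² + (y + 167.9)² = 317.22²; (x − 86.8)² + (y − 41.8)² = 90.06².
Subtracting the Station 1 equation from the Station 2 and Station 3 equations removes the quadratic terms:
-234.4 x − 126.4 y = -44641.39
-59.6 x + 293.0 y = 28967.04
Solving the 2×2 system: x ≈ 123.6, y ≈ 124.0 km.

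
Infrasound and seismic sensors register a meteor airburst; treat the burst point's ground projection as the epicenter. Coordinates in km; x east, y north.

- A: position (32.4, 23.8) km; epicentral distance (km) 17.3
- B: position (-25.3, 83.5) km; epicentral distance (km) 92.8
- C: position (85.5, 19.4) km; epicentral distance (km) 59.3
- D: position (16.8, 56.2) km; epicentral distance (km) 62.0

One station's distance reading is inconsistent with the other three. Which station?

D

Solve using three stations at a time. Using A, B, C (subtract circle equations pairwise → linear system) gives (x, y) ≈ (27.5, 7.1).
Distances from that point to each station vs reported:
  A: calculated 17.4 vs reported 17.3 → residual 0.1 km
  B: calculated 92.8 vs reported 92.8 → residual 0.0 km
  C: calculated 59.3 vs reported 59.3 → residual 0.0 km
  D: calculated 50.2 vs reported 62.0 → residual 11.8 km
A, B, C are mutually consistent (residuals ≈ 0); D is off by 11.8 km.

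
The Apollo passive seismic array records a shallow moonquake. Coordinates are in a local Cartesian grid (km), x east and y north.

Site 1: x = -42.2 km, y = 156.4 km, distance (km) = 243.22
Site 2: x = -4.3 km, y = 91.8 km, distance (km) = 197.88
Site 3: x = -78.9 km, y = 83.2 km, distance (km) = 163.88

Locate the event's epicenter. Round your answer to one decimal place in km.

-104.9 km east, -78.6 km north

Circle about each station: (x + 42.2)² + (y − 156.4)² = 243.22²; (x + 4.3)² + (y − 91.8)² = 197.88²; (x + 78.9)² + (y − 83.2)² = 163.88².
Subtracting the Site 1 equation from the Site 2 and Site 3 equations removes the quadratic terms:
75.8 x − 129.2 y = 2203.40
-73.4 x − 146.4 y = 19204.96
Solving the 2×2 system: x ≈ -104.9, y ≈ -78.6 km.
Check against Site 1 (with the unrounded x, y): √((x + 42.2)²+(y − 156.4)²) = 243.21 ≈ 243.22 km. ✓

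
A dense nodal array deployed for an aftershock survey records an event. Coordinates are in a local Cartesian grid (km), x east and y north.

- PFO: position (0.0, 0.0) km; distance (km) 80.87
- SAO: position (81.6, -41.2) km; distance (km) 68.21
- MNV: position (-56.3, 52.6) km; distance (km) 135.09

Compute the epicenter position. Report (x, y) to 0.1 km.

76.3 km east, 26.8 km north

Circle about each station: x² + y² = 80.87²; (x − 81.6)² + (y + 41.2)² = 68.21²; (x + 56.3)² + (y − 52.6)² = 135.09².
Subtracting pairs of circle equations eliminates x²+y² and gives linear equations (the radical axes):
163.2 x − 82.4 y = 10243.35
-112.6 x + 105.2 y = -5772.90
Solving the 2×2 system: x ≈ 76.3, y ≈ 26.8 km.
Check against PFO (with the unrounded x, y): √(x²+y²) = 80.85 ≈ 80.87 km. ✓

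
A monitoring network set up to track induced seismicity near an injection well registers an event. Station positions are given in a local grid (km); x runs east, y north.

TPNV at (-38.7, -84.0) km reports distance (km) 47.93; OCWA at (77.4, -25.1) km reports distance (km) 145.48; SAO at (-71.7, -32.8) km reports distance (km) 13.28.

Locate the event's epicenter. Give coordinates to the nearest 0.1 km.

Circle about each station: (x + 38.7)² + (y + 84.0)² = 47.93²; (x − 77.4)² + (y + 25.1)² = 145.48²; (x + 71.7)² + (y + 32.8)² = 13.28².
Subtracting the TPNV equation from the OCWA and SAO equations removes the quadratic terms:
232.2 x + 117.8 y = -20800.07
-66.0 x + 102.4 y = -216.03
Solving the 2×2 system: x ≈ -66.7, y ≈ -45.1 km.

(-66.7, -45.1)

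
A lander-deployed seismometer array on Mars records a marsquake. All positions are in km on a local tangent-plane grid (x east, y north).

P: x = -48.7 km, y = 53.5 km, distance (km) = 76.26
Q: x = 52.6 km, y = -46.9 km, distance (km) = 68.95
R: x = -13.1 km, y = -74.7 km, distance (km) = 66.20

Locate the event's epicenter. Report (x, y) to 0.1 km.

Circle about each station: (x + 48.7)² + (y − 53.5)² = 76.26²; (x − 52.6)² + (y + 46.9)² = 68.95²; (x + 13.1)² + (y + 74.7)² = 66.20².
Subtracting the P equation from the Q and R equations removes the quadratic terms:
202.6 x − 200.8 y = 793.92
71.2 x − 256.4 y = 1950.91
Solving the 2×2 system: x ≈ -5.0, y ≈ -9.0 km.
Check against P (with the unrounded x, y): √((x + 48.7)²+(y − 53.5)²) = 76.26 ≈ 76.26 km. ✓

(-5.0, -9.0)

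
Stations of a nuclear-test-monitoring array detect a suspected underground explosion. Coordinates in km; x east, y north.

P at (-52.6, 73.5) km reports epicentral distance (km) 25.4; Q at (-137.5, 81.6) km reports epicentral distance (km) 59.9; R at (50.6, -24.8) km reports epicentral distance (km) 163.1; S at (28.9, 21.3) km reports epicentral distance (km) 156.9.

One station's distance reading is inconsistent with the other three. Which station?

S

Solve using three stations at a time. Using P, Q, R (subtract circle equations pairwise → linear system) gives (x, y) ≈ (-77.9, 75.6).
Distances from that point to each station vs reported:
  P: calculated 25.4 vs reported 25.4 → residual 0.0 km
  Q: calculated 59.9 vs reported 59.9 → residual 0.0 km
  R: calculated 163.1 vs reported 163.1 → residual 0.0 km
  S: calculated 119.8 vs reported 156.9 → residual 37.1 km
P, Q, R are mutually consistent (residuals ≈ 0); S is off by 37.1 km.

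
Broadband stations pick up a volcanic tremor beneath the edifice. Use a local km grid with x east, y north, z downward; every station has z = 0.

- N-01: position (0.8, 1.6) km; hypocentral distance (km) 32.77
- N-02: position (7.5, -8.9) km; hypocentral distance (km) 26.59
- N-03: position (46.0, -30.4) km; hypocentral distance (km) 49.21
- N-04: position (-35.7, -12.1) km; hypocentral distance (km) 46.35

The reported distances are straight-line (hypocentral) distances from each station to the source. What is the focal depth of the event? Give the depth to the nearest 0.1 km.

z ≈ 23.0 km

Each station gives a sphere (x−x_i)² + (y−y_i)² + z² = d_i² (stations at z=0).
Subtracting the N-01 sphere from N-02 and N-03: z² cancels, leaving linear equations in x and y:
13.4 x − 21.0 y = 499.10
90.4 x − 64.0 y = 1689.21
Solving: x ≈ 3.392, y ≈ -21.602 km (keep extra digits for the depth step; rounded: 3.4, -21.6).
Then from the N-01 sphere: z² = 32.77² − (x − 0.8)² − (y − 1.6)² with x = 3.392, y = -21.602, so z ≈ 22.996 ≈ 23.0 km.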